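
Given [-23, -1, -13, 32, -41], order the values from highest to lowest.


Original list: [-23, -1, -13, 32, -41]
Repeatedly take the largest remaining element:
  Remaining [-23, -1, -13, 32, -41] -> largest is 32
  Remaining [-23, -1, -13, -41] -> largest is -1
  Remaining [-23, -13, -41] -> largest is -13
  Remaining [-23, -41] -> largest is -23
  Remaining [-41] -> largest is -41
Collecting the picks in order gives the descending list.
Final answer: [32, -1, -13, -23, -41]


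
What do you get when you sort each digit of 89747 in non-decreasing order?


The number 89747 has digits: 8, 9, 7, 4, 7
Sorted: 4, 7, 7, 8, 9
Joining the sorted digits gives the result.
Final answer: 47789


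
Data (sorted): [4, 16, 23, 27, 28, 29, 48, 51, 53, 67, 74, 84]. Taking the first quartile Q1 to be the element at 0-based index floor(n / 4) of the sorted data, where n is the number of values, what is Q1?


The list has n = 12 elements.
Q1 index = floor(12 / 4) = floor(3) = 3
Counting from index 0 in the sorted data, the element at index 3 is 27.
Final answer: 27


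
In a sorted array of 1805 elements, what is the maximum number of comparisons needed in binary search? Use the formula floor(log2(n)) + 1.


Binary search halves the search space each step.
Maximum comparisons = floor(log2(1805)) + 1
log2(1805) = 10.8178
floor(log2(1805)) = 10, so 10 + 1 = 11
Final answer: 11


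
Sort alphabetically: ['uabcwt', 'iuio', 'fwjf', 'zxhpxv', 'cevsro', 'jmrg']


Compare strings character by character (the first differing letter decides):
  'cevsro' < 'fwjf' since 'c' < 'f' at position 1
  'fwjf' < 'iuio' since 'f' < 'i' at position 1
  'iuio' < 'jmrg' since 'i' < 'j' at position 1
  'jmrg' < 'uabcwt' since 'j' < 'u' at position 1
  'uabcwt' < 'zxhpxv' since 'u' < 'z' at position 1
Chaining these comparisons gives the alphabetical order.
Final answer: ['cevsro', 'fwjf', 'iuio', 'jmrg', 'uabcwt', 'zxhpxv']


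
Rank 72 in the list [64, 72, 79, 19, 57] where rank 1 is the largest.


Sort descending: [79, 72, 64, 57, 19]
Find 72 in the sorted list.
72 is at position 2.
Final answer: 2


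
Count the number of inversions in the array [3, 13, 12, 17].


For each element, count the later elements that are smaller than it:
  3 (index 0): smaller elements after it = [] -> 0
  13 (index 1): smaller elements after it = [12] -> 1
  12 (index 2): smaller elements after it = [] -> 0
Total inversions = 0 + 1 + 0 = 1
Final answer: 1


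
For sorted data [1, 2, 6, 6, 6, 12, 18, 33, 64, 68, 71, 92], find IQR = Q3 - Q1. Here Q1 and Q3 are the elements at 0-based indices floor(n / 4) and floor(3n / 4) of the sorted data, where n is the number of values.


The data has n = 12 elements.
Q1 index = floor(12 / 4) = floor(3) = 3; Q3 index = floor(3 * 12 / 4) = floor(9) = 9
Q1 = element at index 3 = 6
Q3 = element at index 9 = 68
IQR = 68 - 6 = 62
Final answer: 62


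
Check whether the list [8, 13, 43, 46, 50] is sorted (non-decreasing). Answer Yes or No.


Check consecutive pairs:
  8 <= 13? True
  13 <= 43? True
  43 <= 46? True
  46 <= 50? True
Every consecutive pair is in order, so the list is non-decreasing.
Final answer: Yes


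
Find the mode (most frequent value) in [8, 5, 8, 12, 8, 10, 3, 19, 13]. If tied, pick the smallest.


Count the frequency of each value:
  3 appears 1 time(s)
  5 appears 1 time(s)
  8 appears 3 time(s)
  10 appears 1 time(s)
  12 appears 1 time(s)
  13 appears 1 time(s)
  19 appears 1 time(s)
Maximum frequency is 3.
Only 8 reaches that frequency, so it is the mode.
Final answer: 8


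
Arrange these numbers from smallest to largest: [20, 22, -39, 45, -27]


Original list: [20, 22, -39, 45, -27]
Repeatedly take the smallest remaining element:
  Remaining [20, 22, -39, 45, -27] -> smallest is -39
  Remaining [20, 22, 45, -27] -> smallest is -27
  Remaining [20, 22, 45] -> smallest is 20
  Remaining [22, 45] -> smallest is 22
  Remaining [45] -> smallest is 45
Collecting the picks in order gives the sorted list.
Final answer: [-39, -27, 20, 22, 45]


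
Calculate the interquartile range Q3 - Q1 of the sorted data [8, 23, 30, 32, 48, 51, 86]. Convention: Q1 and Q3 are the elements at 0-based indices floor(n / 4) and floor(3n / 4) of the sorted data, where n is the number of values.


The data has n = 7 elements.
Q1 index = floor(7 / 4) = floor(1.75) = 1; Q3 index = floor(3 * 7 / 4) = floor(5.25) = 5
Q1 = element at index 1 = 23
Q3 = element at index 5 = 51
IQR = 51 - 23 = 28
Final answer: 28


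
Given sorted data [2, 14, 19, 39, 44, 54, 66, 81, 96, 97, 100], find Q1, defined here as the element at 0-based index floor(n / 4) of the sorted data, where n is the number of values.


The list has n = 11 elements.
Q1 index = floor(11 / 4) = floor(2.75) = 2
Counting from index 0 in the sorted data, the element at index 2 is 19.
Final answer: 19


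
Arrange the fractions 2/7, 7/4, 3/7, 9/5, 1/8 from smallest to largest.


Convert to decimal for comparison:
  2/7 = 0.2857
  7/4 = 1.75
  3/7 = 0.4286
  9/5 = 1.8
  1/8 = 0.125
Decimals in increasing order: 0.125 < 0.2857 < 0.4286 < 1.75 < 1.8
Writing each back as its fraction gives the sorted order.
Final answer: 1/8, 2/7, 3/7, 7/4, 9/5


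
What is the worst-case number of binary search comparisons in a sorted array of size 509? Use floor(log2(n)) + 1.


Binary search halves the search space each step.
Maximum comparisons = floor(log2(509)) + 1
log2(509) = 8.9915
floor(log2(509)) = 8, so 8 + 1 = 9
Final answer: 9


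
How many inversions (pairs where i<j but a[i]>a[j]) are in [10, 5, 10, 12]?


For each element, count the later elements that are smaller than it:
  10 (index 0): smaller elements after it = [5] -> 1
  5 (index 1): smaller elements after it = [] -> 0
  10 (index 2): smaller elements after it = [] -> 0
Total inversions = 1 + 0 + 0 = 1
Final answer: 1


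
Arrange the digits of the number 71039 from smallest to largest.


The number 71039 has digits: 7, 1, 0, 3, 9
Sorted: 0, 1, 3, 7, 9
Joining the sorted digits gives the result.
Final answer: 01379


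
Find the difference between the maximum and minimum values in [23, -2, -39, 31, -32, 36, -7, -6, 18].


Maximum value: 36
Minimum value: -39
Range = 36 - (-39) = 75
Final answer: 75


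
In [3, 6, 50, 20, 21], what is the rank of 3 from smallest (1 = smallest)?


Sort ascending: [3, 6, 20, 21, 50]
Find 3 in the sorted list.
3 is at position 1 (1-indexed).
Final answer: 1


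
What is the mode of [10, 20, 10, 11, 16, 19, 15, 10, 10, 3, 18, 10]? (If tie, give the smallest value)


Count the frequency of each value:
  3 appears 1 time(s)
  10 appears 5 time(s)
  11 appears 1 time(s)
  15 appears 1 time(s)
  16 appears 1 time(s)
  18 appears 1 time(s)
  19 appears 1 time(s)
  20 appears 1 time(s)
Maximum frequency is 5.
Only 10 reaches that frequency, so it is the mode.
Final answer: 10


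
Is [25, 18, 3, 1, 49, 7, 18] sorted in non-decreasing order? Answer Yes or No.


Check consecutive pairs:
  25 <= 18? False
  18 <= 3? False
  3 <= 1? False
  1 <= 49? True
  49 <= 7? False
  7 <= 18? True
4 consecutive pair(s) are out of order, so the list is not sorted.
Final answer: No


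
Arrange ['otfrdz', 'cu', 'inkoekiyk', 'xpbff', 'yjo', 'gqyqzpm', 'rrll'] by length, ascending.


Compute lengths:
  'otfrdz' has length 6
  'cu' has length 2
  'inkoekiyk' has length 9
  'xpbff' has length 5
  'yjo' has length 3
  'gqyqzpm' has length 7
  'rrll' has length 4
Lengths in increasing order: 2 < 3 < 4 < 5 < 6 < 7 < 9
Listing the words in that order gives the answer.
Final answer: ['cu', 'yjo', 'rrll', 'xpbff', 'otfrdz', 'gqyqzpm', 'inkoekiyk']


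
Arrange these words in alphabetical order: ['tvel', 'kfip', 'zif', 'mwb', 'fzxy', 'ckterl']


Compare strings character by character (the first differing letter decides):
  'ckterl' < 'fzxy' since 'c' < 'f' at position 1
  'fzxy' < 'kfip' since 'f' < 'k' at position 1
  'kfip' < 'mwb' since 'k' < 'm' at position 1
  'mwb' < 'tvel' since 'm' < 't' at position 1
  'tvel' < 'zif' since 't' < 'z' at position 1
Chaining these comparisons gives the alphabetical order.
Final answer: ['ckterl', 'fzxy', 'kfip', 'mwb', 'tvel', 'zif']


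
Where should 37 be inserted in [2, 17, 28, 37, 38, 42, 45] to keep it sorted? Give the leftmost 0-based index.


List is sorted: [2, 17, 28, 37, 38, 42, 45]
We need the leftmost position where 37 can be inserted, i.e. the first index whose element is >= 37 (or the end of the list if none is).
Binary search with low=0, high=7 (0-based indices):
  low=0, high=7, mid=3: a[3]=37 >= 37, so high = 3
  low=0, high=3, mid=1: a[1]=17 < 37, so low = 2
  low=2, high=3, mid=2: a[2]=28 < 37, so low = 3
Now low = high = 3, so the insertion index is 3.
Final answer: 3


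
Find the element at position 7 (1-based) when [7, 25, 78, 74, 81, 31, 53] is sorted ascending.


Sort ascending: [7, 25, 31, 53, 74, 78, 81]
The 7th element (1-indexed) is at index 6.
Value = 81
Final answer: 81


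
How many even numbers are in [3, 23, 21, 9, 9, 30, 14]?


Check each element:
  3 is odd
  23 is odd
  21 is odd
  9 is odd
  9 is odd
  30 is even
  14 is even
Evens: [30, 14]
Count of evens = 2
Final answer: 2


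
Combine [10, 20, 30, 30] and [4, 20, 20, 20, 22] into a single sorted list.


List A: [10, 20, 30, 30]
List B: [4, 20, 20, 20, 22]
Repeatedly compare the front elements and take the smaller:
  10 vs 4 -> take 4
  10 vs 20 -> take 10
  20 vs 20 -> take 20
  30 vs 20 -> take 20
  30 vs 20 -> take 20
  30 vs 20 -> take 20
  30 vs 22 -> take 22
  B is exhausted; append the rest of A: [30, 30]
Final answer: [4, 10, 20, 20, 20, 20, 22, 30, 30]


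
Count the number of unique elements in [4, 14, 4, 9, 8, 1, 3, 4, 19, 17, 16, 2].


List all unique values:
Distinct values: [1, 2, 3, 4, 8, 9, 14, 16, 17, 19]
Count = 10
Final answer: 10


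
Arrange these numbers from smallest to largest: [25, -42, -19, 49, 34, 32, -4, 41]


Original list: [25, -42, -19, 49, 34, 32, -4, 41]
Repeatedly take the smallest remaining element:
  Remaining [25, -42, -19, 49, 34, 32, -4, 41] -> smallest is -42
  Remaining [25, -19, 49, 34, 32, -4, 41] -> smallest is -19
  Remaining [25, 49, 34, 32, -4, 41] -> smallest is -4
  Remaining [25, 49, 34, 32, 41] -> smallest is 25
  Remaining [49, 34, 32, 41] -> smallest is 32
  Remaining [49, 34, 41] -> smallest is 34
  Remaining [49, 41] -> smallest is 41
  Remaining [49] -> smallest is 49
Collecting the picks in order gives the sorted list.
Final answer: [-42, -19, -4, 25, 32, 34, 41, 49]


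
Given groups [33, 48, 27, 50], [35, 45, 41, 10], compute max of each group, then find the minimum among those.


Find max of each group:
  Group 1: [33, 48, 27, 50] -> max = 50
  Group 2: [35, 45, 41, 10] -> max = 45
Maxes: [50, 45]
Minimum of maxes = 45
Final answer: 45


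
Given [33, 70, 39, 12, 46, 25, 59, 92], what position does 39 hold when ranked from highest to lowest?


Sort descending: [92, 70, 59, 46, 39, 33, 25, 12]
Find 39 in the sorted list.
39 is at position 5.
Final answer: 5


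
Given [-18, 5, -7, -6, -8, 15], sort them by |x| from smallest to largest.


Compute absolute values:
  |-18| = 18
  |5| = 5
  |-7| = 7
  |-6| = 6
  |-8| = 8
  |15| = 15
Absolute values in increasing order: 5 < 6 < 7 < 8 < 15 < 18
Listing the original numbers in that order gives the answer.
Final answer: [5, -6, -7, -8, 15, -18]


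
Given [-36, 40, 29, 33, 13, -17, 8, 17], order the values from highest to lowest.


Original list: [-36, 40, 29, 33, 13, -17, 8, 17]
Repeatedly take the largest remaining element:
  Remaining [-36, 40, 29, 33, 13, -17, 8, 17] -> largest is 40
  Remaining [-36, 29, 33, 13, -17, 8, 17] -> largest is 33
  Remaining [-36, 29, 13, -17, 8, 17] -> largest is 29
  Remaining [-36, 13, -17, 8, 17] -> largest is 17
  Remaining [-36, 13, -17, 8] -> largest is 13
  Remaining [-36, -17, 8] -> largest is 8
  Remaining [-36, -17] -> largest is -17
  Remaining [-36] -> largest is -36
Collecting the picks in order gives the descending list.
Final answer: [40, 33, 29, 17, 13, 8, -17, -36]


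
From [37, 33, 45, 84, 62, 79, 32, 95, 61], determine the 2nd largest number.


Sort descending: [95, 84, 79, 62, 61, 45, 37, 33, 32]
The 2nd element (1-indexed) is at index 1.
Value = 84
Final answer: 84


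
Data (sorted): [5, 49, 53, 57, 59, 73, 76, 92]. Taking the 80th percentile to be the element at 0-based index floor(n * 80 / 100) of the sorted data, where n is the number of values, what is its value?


The dataset has n = 8 elements.
Index = floor(8 * 80 / 100) = floor(640 / 100) = floor(6.4) = 6
Counting from index 0 in the sorted data, the element at index 6 is 76.
Final answer: 76


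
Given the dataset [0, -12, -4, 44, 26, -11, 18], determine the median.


First, sort the list: [-12, -11, -4, 0, 18, 26, 44]
The list has 7 elements (odd count).
The middle index is 3 (0-based), and the element there is 0.
Final answer: 0


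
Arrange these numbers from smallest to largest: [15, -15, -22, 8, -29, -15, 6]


Original list: [15, -15, -22, 8, -29, -15, 6]
Repeatedly take the smallest remaining element:
  Remaining [15, -15, -22, 8, -29, -15, 6] -> smallest is -29
  Remaining [15, -15, -22, 8, -15, 6] -> smallest is -22
  Remaining [15, -15, 8, -15, 6] -> smallest is -15
  Remaining [15, 8, -15, 6] -> smallest is -15
  Remaining [15, 8, 6] -> smallest is 6
  Remaining [15, 8] -> smallest is 8
  Remaining [15] -> smallest is 15
Collecting the picks in order gives the sorted list.
Final answer: [-29, -22, -15, -15, 6, 8, 15]


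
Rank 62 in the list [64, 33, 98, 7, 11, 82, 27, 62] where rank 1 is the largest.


Sort descending: [98, 82, 64, 62, 33, 27, 11, 7]
Find 62 in the sorted list.
62 is at position 4.
Final answer: 4


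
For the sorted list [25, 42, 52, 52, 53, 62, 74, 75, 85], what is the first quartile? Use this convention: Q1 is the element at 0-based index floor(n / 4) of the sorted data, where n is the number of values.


The list has n = 9 elements.
Q1 index = floor(9 / 4) = floor(2.25) = 2
Counting from index 0 in the sorted data, the element at index 2 is 52.
Final answer: 52


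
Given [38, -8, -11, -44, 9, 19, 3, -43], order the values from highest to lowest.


Original list: [38, -8, -11, -44, 9, 19, 3, -43]
Repeatedly take the largest remaining element:
  Remaining [38, -8, -11, -44, 9, 19, 3, -43] -> largest is 38
  Remaining [-8, -11, -44, 9, 19, 3, -43] -> largest is 19
  Remaining [-8, -11, -44, 9, 3, -43] -> largest is 9
  Remaining [-8, -11, -44, 3, -43] -> largest is 3
  Remaining [-8, -11, -44, -43] -> largest is -8
  Remaining [-11, -44, -43] -> largest is -11
  Remaining [-44, -43] -> largest is -43
  Remaining [-44] -> largest is -44
Collecting the picks in order gives the descending list.
Final answer: [38, 19, 9, 3, -8, -11, -43, -44]


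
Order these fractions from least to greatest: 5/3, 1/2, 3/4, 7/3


Convert to decimal for comparison:
  5/3 = 1.6667
  1/2 = 0.5
  3/4 = 0.75
  7/3 = 2.3333
Decimals in increasing order: 0.5 < 0.75 < 1.6667 < 2.3333
Writing each back as its fraction gives the sorted order.
Final answer: 1/2, 3/4, 5/3, 7/3


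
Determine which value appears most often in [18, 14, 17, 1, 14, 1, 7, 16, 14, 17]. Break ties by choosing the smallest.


Count the frequency of each value:
  1 appears 2 time(s)
  7 appears 1 time(s)
  14 appears 3 time(s)
  16 appears 1 time(s)
  17 appears 2 time(s)
  18 appears 1 time(s)
Maximum frequency is 3.
Only 14 reaches that frequency, so it is the mode.
Final answer: 14


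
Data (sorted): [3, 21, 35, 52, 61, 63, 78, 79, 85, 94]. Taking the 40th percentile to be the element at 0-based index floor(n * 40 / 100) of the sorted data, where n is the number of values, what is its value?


The dataset has n = 10 elements.
Index = floor(10 * 40 / 100) = floor(400 / 100) = floor(4) = 4
Counting from index 0 in the sorted data, the element at index 4 is 61.
Final answer: 61


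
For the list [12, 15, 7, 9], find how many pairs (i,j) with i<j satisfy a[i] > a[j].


For each element, count the later elements that are smaller than it:
  12 (index 0): smaller elements after it = [7, 9] -> 2
  15 (index 1): smaller elements after it = [7, 9] -> 2
  7 (index 2): smaller elements after it = [] -> 0
Total inversions = 2 + 2 + 0 = 4
Final answer: 4


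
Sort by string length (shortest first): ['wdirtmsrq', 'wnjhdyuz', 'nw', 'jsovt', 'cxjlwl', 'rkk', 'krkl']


Compute lengths:
  'wdirtmsrq' has length 9
  'wnjhdyuz' has length 8
  'nw' has length 2
  'jsovt' has length 5
  'cxjlwl' has length 6
  'rkk' has length 3
  'krkl' has length 4
Lengths in increasing order: 2 < 3 < 4 < 5 < 6 < 8 < 9
Listing the words in that order gives the answer.
Final answer: ['nw', 'rkk', 'krkl', 'jsovt', 'cxjlwl', 'wnjhdyuz', 'wdirtmsrq']


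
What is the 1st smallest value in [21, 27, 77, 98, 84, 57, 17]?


Sort ascending: [17, 21, 27, 57, 77, 84, 98]
The 1st element (1-indexed) is at index 0.
Value = 17
Final answer: 17


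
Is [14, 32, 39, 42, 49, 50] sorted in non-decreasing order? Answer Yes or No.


Check consecutive pairs:
  14 <= 32? True
  32 <= 39? True
  39 <= 42? True
  42 <= 49? True
  49 <= 50? True
Every consecutive pair is in order, so the list is non-decreasing.
Final answer: Yes


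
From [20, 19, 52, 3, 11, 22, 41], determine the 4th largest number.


Sort descending: [52, 41, 22, 20, 19, 11, 3]
The 4th element (1-indexed) is at index 3.
Value = 20
Final answer: 20


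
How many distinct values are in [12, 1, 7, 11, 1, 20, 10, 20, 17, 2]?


List all unique values:
Distinct values: [1, 2, 7, 10, 11, 12, 17, 20]
Count = 8
Final answer: 8


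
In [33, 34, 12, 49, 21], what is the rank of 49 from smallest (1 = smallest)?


Sort ascending: [12, 21, 33, 34, 49]
Find 49 in the sorted list.
49 is at position 5 (1-indexed).
Final answer: 5


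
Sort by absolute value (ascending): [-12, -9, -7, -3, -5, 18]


Compute absolute values:
  |-12| = 12
  |-9| = 9
  |-7| = 7
  |-3| = 3
  |-5| = 5
  |18| = 18
Absolute values in increasing order: 3 < 5 < 7 < 9 < 12 < 18
Listing the original numbers in that order gives the answer.
Final answer: [-3, -5, -7, -9, -12, 18]


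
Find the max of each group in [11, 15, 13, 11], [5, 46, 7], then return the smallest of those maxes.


Find max of each group:
  Group 1: [11, 15, 13, 11] -> max = 15
  Group 2: [5, 46, 7] -> max = 46
Maxes: [15, 46]
Minimum of maxes = 15
Final answer: 15


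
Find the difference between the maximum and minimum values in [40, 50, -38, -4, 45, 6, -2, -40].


Maximum value: 50
Minimum value: -40
Range = 50 - (-40) = 90
Final answer: 90


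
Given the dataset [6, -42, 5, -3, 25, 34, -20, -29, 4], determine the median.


First, sort the list: [-42, -29, -20, -3, 4, 5, 6, 25, 34]
The list has 9 elements (odd count).
The middle index is 4 (0-based), and the element there is 4.
Final answer: 4


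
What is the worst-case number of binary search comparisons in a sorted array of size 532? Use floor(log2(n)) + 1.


Binary search halves the search space each step.
Maximum comparisons = floor(log2(532)) + 1
log2(532) = 9.0553
floor(log2(532)) = 9, so 9 + 1 = 10
Final answer: 10


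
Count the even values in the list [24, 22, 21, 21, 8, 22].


Check each element:
  24 is even
  22 is even
  21 is odd
  21 is odd
  8 is even
  22 is even
Evens: [24, 22, 8, 22]
Count of evens = 4
Final answer: 4


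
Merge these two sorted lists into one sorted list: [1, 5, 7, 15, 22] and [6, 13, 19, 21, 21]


List A: [1, 5, 7, 15, 22]
List B: [6, 13, 19, 21, 21]
Repeatedly compare the front elements and take the smaller:
  1 vs 6 -> take 1
  5 vs 6 -> take 5
  7 vs 6 -> take 6
  7 vs 13 -> take 7
  15 vs 13 -> take 13
  15 vs 19 -> take 15
  22 vs 19 -> take 19
  22 vs 21 -> take 21
  22 vs 21 -> take 21
  B is exhausted; append the rest of A: [22]
Final answer: [1, 5, 6, 7, 13, 15, 19, 21, 21, 22]


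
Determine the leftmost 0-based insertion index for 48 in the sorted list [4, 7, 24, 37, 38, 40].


List is sorted: [4, 7, 24, 37, 38, 40]
We need the leftmost position where 48 can be inserted, i.e. the first index whose element is >= 48 (or the end of the list if none is).
Binary search with low=0, high=6 (0-based indices):
  low=0, high=6, mid=3: a[3]=37 < 48, so low = 4
  low=4, high=6, mid=5: a[5]=40 < 48, so low = 6
Now low = high = 6, so the insertion index is 6.
Final answer: 6


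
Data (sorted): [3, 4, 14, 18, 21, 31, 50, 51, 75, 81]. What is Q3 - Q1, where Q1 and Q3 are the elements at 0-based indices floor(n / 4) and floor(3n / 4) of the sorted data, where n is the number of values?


The data has n = 10 elements.
Q1 index = floor(10 / 4) = floor(2.5) = 2; Q3 index = floor(3 * 10 / 4) = floor(7.5) = 7
Q1 = element at index 2 = 14
Q3 = element at index 7 = 51
IQR = 51 - 14 = 37
Final answer: 37


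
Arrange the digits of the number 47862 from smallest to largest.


The number 47862 has digits: 4, 7, 8, 6, 2
Sorted: 2, 4, 6, 7, 8
Joining the sorted digits gives the result.
Final answer: 24678


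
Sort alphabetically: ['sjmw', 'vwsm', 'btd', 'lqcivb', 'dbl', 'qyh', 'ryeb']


Compare strings character by character (the first differing letter decides):
  'btd' < 'dbl' since 'b' < 'd' at position 1
  'dbl' < 'lqcivb' since 'd' < 'l' at position 1
  'lqcivb' < 'qyh' since 'l' < 'q' at position 1
  'qyh' < 'ryeb' since 'q' < 'r' at position 1
  'ryeb' < 'sjmw' since 'r' < 's' at position 1
  'sjmw' < 'vwsm' since 's' < 'v' at position 1
Chaining these comparisons gives the alphabetical order.
Final answer: ['btd', 'dbl', 'lqcivb', 'qyh', 'ryeb', 'sjmw', 'vwsm']


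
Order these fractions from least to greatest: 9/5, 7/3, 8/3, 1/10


Convert to decimal for comparison:
  9/5 = 1.8
  7/3 = 2.3333
  8/3 = 2.6667
  1/10 = 0.1
Decimals in increasing order: 0.1 < 1.8 < 2.3333 < 2.6667
Writing each back as its fraction gives the sorted order.
Final answer: 1/10, 9/5, 7/3, 8/3


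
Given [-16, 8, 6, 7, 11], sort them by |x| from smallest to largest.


Compute absolute values:
  |-16| = 16
  |8| = 8
  |6| = 6
  |7| = 7
  |11| = 11
Absolute values in increasing order: 6 < 7 < 8 < 11 < 16
Listing the original numbers in that order gives the answer.
Final answer: [6, 7, 8, 11, -16]


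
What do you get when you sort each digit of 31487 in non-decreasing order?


The number 31487 has digits: 3, 1, 4, 8, 7
Sorted: 1, 3, 4, 7, 8
Joining the sorted digits gives the result.
Final answer: 13478


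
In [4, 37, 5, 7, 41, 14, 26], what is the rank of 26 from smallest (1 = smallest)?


Sort ascending: [4, 5, 7, 14, 26, 37, 41]
Find 26 in the sorted list.
26 is at position 5 (1-indexed).
Final answer: 5


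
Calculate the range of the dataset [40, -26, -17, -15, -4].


Maximum value: 40
Minimum value: -26
Range = 40 - (-26) = 66
Final answer: 66


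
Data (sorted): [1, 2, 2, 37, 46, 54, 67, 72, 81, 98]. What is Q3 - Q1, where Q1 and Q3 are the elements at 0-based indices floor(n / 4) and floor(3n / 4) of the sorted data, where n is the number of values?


The data has n = 10 elements.
Q1 index = floor(10 / 4) = floor(2.5) = 2; Q3 index = floor(3 * 10 / 4) = floor(7.5) = 7
Q1 = element at index 2 = 2
Q3 = element at index 7 = 72
IQR = 72 - 2 = 70
Final answer: 70


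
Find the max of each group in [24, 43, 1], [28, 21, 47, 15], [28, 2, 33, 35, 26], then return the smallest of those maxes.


Find max of each group:
  Group 1: [24, 43, 1] -> max = 43
  Group 2: [28, 21, 47, 15] -> max = 47
  Group 3: [28, 2, 33, 35, 26] -> max = 35
Maxes: [43, 47, 35]
Minimum of maxes = 35
Final answer: 35


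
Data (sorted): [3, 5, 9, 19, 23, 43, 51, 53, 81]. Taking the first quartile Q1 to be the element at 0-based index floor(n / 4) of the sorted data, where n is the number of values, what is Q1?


The list has n = 9 elements.
Q1 index = floor(9 / 4) = floor(2.25) = 2
Counting from index 0 in the sorted data, the element at index 2 is 9.
Final answer: 9


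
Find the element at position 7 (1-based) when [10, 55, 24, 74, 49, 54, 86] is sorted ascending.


Sort ascending: [10, 24, 49, 54, 55, 74, 86]
The 7th element (1-indexed) is at index 6.
Value = 86
Final answer: 86


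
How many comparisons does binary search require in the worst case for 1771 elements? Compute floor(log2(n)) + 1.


Binary search halves the search space each step.
Maximum comparisons = floor(log2(1771)) + 1
log2(1771) = 10.7903
floor(log2(1771)) = 10, so 10 + 1 = 11
Final answer: 11


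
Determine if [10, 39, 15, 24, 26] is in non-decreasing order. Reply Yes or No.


Check consecutive pairs:
  10 <= 39? True
  39 <= 15? False
  15 <= 24? True
  24 <= 26? True
1 consecutive pair(s) are out of order, so the list is not sorted.
Final answer: No


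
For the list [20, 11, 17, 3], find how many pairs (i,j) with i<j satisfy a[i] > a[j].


For each element, count the later elements that are smaller than it:
  20 (index 0): smaller elements after it = [11, 17, 3] -> 3
  11 (index 1): smaller elements after it = [3] -> 1
  17 (index 2): smaller elements after it = [3] -> 1
Total inversions = 3 + 1 + 1 = 5
Final answer: 5


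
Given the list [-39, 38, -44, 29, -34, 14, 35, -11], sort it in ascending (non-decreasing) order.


Original list: [-39, 38, -44, 29, -34, 14, 35, -11]
Repeatedly take the smallest remaining element:
  Remaining [-39, 38, -44, 29, -34, 14, 35, -11] -> smallest is -44
  Remaining [-39, 38, 29, -34, 14, 35, -11] -> smallest is -39
  Remaining [38, 29, -34, 14, 35, -11] -> smallest is -34
  Remaining [38, 29, 14, 35, -11] -> smallest is -11
  Remaining [38, 29, 14, 35] -> smallest is 14
  Remaining [38, 29, 35] -> smallest is 29
  Remaining [38, 35] -> smallest is 35
  Remaining [38] -> smallest is 38
Collecting the picks in order gives the sorted list.
Final answer: [-44, -39, -34, -11, 14, 29, 35, 38]


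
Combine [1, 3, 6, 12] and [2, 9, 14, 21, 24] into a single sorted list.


List A: [1, 3, 6, 12]
List B: [2, 9, 14, 21, 24]
Repeatedly compare the front elements and take the smaller:
  1 vs 2 -> take 1
  3 vs 2 -> take 2
  3 vs 9 -> take 3
  6 vs 9 -> take 6
  12 vs 9 -> take 9
  12 vs 14 -> take 12
  A is exhausted; append the rest of B: [14, 21, 24]
Final answer: [1, 2, 3, 6, 9, 12, 14, 21, 24]


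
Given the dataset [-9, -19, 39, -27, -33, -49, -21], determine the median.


First, sort the list: [-49, -33, -27, -21, -19, -9, 39]
The list has 7 elements (odd count).
The middle index is 3 (0-based), and the element there is -21.
Final answer: -21


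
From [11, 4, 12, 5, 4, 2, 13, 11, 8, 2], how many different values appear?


List all unique values:
Distinct values: [2, 4, 5, 8, 11, 12, 13]
Count = 7
Final answer: 7


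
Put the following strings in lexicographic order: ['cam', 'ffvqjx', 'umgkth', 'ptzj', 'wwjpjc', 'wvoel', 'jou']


Compare strings character by character (the first differing letter decides):
  'cam' < 'ffvqjx' since 'c' < 'f' at position 1
  'ffvqjx' < 'jou' since 'f' < 'j' at position 1
  'jou' < 'ptzj' since 'j' < 'p' at position 1
  'ptzj' < 'umgkth' since 'p' < 'u' at position 1
  'umgkth' < 'wvoel' since 'u' < 'w' at position 1
  'wvoel' < 'wwjpjc' since 'v' < 'w' at position 2
Chaining these comparisons gives the alphabetical order.
Final answer: ['cam', 'ffvqjx', 'jou', 'ptzj', 'umgkth', 'wvoel', 'wwjpjc']


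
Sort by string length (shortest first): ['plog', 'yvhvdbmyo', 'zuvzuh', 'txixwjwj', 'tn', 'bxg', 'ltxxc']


Compute lengths:
  'plog' has length 4
  'yvhvdbmyo' has length 9
  'zuvzuh' has length 6
  'txixwjwj' has length 8
  'tn' has length 2
  'bxg' has length 3
  'ltxxc' has length 5
Lengths in increasing order: 2 < 3 < 4 < 5 < 6 < 8 < 9
Listing the words in that order gives the answer.
Final answer: ['tn', 'bxg', 'plog', 'ltxxc', 'zuvzuh', 'txixwjwj', 'yvhvdbmyo']


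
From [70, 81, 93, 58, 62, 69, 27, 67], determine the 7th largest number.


Sort descending: [93, 81, 70, 69, 67, 62, 58, 27]
The 7th element (1-indexed) is at index 6.
Value = 58
Final answer: 58


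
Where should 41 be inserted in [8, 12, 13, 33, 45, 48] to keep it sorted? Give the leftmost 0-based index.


List is sorted: [8, 12, 13, 33, 45, 48]
We need the leftmost position where 41 can be inserted, i.e. the first index whose element is >= 41 (or the end of the list if none is).
Binary search with low=0, high=6 (0-based indices):
  low=0, high=6, mid=3: a[3]=33 < 41, so low = 4
  low=4, high=6, mid=5: a[5]=48 >= 41, so high = 5
  low=4, high=5, mid=4: a[4]=45 >= 41, so high = 4
Now low = high = 4, so the insertion index is 4.
Final answer: 4


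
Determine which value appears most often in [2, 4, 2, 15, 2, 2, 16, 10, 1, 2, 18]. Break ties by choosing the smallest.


Count the frequency of each value:
  1 appears 1 time(s)
  2 appears 5 time(s)
  4 appears 1 time(s)
  10 appears 1 time(s)
  15 appears 1 time(s)
  16 appears 1 time(s)
  18 appears 1 time(s)
Maximum frequency is 5.
Only 2 reaches that frequency, so it is the mode.
Final answer: 2


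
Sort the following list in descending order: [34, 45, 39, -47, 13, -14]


Original list: [34, 45, 39, -47, 13, -14]
Repeatedly take the largest remaining element:
  Remaining [34, 45, 39, -47, 13, -14] -> largest is 45
  Remaining [34, 39, -47, 13, -14] -> largest is 39
  Remaining [34, -47, 13, -14] -> largest is 34
  Remaining [-47, 13, -14] -> largest is 13
  Remaining [-47, -14] -> largest is -14
  Remaining [-47] -> largest is -47
Collecting the picks in order gives the descending list.
Final answer: [45, 39, 34, 13, -14, -47]


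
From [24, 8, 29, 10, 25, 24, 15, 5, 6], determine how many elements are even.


Check each element:
  24 is even
  8 is even
  29 is odd
  10 is even
  25 is odd
  24 is even
  15 is odd
  5 is odd
  6 is even
Evens: [24, 8, 10, 24, 6]
Count of evens = 5
Final answer: 5


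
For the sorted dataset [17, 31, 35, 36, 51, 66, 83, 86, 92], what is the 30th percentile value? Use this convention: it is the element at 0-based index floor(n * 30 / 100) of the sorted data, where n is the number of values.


The dataset has n = 9 elements.
Index = floor(9 * 30 / 100) = floor(270 / 100) = floor(2.7) = 2
Counting from index 0 in the sorted data, the element at index 2 is 35.
Final answer: 35


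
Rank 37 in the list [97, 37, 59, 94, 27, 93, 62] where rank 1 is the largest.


Sort descending: [97, 94, 93, 62, 59, 37, 27]
Find 37 in the sorted list.
37 is at position 6.
Final answer: 6


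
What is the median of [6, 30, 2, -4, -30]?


First, sort the list: [-30, -4, 2, 6, 30]
The list has 5 elements (odd count).
The middle index is 2 (0-based), and the element there is 2.
Final answer: 2


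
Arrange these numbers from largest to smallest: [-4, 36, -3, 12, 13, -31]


Original list: [-4, 36, -3, 12, 13, -31]
Repeatedly take the largest remaining element:
  Remaining [-4, 36, -3, 12, 13, -31] -> largest is 36
  Remaining [-4, -3, 12, 13, -31] -> largest is 13
  Remaining [-4, -3, 12, -31] -> largest is 12
  Remaining [-4, -3, -31] -> largest is -3
  Remaining [-4, -31] -> largest is -4
  Remaining [-31] -> largest is -31
Collecting the picks in order gives the descending list.
Final answer: [36, 13, 12, -3, -4, -31]


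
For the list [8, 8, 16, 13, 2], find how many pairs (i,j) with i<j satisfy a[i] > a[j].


For each element, count the later elements that are smaller than it:
  8 (index 0): smaller elements after it = [2] -> 1
  8 (index 1): smaller elements after it = [2] -> 1
  16 (index 2): smaller elements after it = [13, 2] -> 2
  13 (index 3): smaller elements after it = [2] -> 1
Total inversions = 1 + 1 + 2 + 1 = 5
Final answer: 5


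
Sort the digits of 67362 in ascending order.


The number 67362 has digits: 6, 7, 3, 6, 2
Sorted: 2, 3, 6, 6, 7
Joining the sorted digits gives the result.
Final answer: 23667


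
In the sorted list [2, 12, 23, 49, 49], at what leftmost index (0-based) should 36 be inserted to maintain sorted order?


List is sorted: [2, 12, 23, 49, 49]
We need the leftmost position where 36 can be inserted, i.e. the first index whose element is >= 36 (or the end of the list if none is).
Binary search with low=0, high=5 (0-based indices):
  low=0, high=5, mid=2: a[2]=23 < 36, so low = 3
  low=3, high=5, mid=4: a[4]=49 >= 36, so high = 4
  low=3, high=4, mid=3: a[3]=49 >= 36, so high = 3
Now low = high = 3, so the insertion index is 3.
Final answer: 3


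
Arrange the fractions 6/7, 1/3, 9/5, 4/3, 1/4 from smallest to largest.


Convert to decimal for comparison:
  6/7 = 0.8571
  1/3 = 0.3333
  9/5 = 1.8
  4/3 = 1.3333
  1/4 = 0.25
Decimals in increasing order: 0.25 < 0.3333 < 0.8571 < 1.3333 < 1.8
Writing each back as its fraction gives the sorted order.
Final answer: 1/4, 1/3, 6/7, 4/3, 9/5


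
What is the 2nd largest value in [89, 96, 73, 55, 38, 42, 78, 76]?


Sort descending: [96, 89, 78, 76, 73, 55, 42, 38]
The 2nd element (1-indexed) is at index 1.
Value = 89
Final answer: 89


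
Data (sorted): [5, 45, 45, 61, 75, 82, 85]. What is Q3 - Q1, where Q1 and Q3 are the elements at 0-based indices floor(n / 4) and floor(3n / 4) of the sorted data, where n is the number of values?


The data has n = 7 elements.
Q1 index = floor(7 / 4) = floor(1.75) = 1; Q3 index = floor(3 * 7 / 4) = floor(5.25) = 5
Q1 = element at index 1 = 45
Q3 = element at index 5 = 82
IQR = 82 - 45 = 37
Final answer: 37


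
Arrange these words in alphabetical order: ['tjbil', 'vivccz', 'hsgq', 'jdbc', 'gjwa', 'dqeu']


Compare strings character by character (the first differing letter decides):
  'dqeu' < 'gjwa' since 'd' < 'g' at position 1
  'gjwa' < 'hsgq' since 'g' < 'h' at position 1
  'hsgq' < 'jdbc' since 'h' < 'j' at position 1
  'jdbc' < 'tjbil' since 'j' < 't' at position 1
  'tjbil' < 'vivccz' since 't' < 'v' at position 1
Chaining these comparisons gives the alphabetical order.
Final answer: ['dqeu', 'gjwa', 'hsgq', 'jdbc', 'tjbil', 'vivccz']


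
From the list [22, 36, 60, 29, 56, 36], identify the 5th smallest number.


Sort ascending: [22, 29, 36, 36, 56, 60]
The 5th element (1-indexed) is at index 4.
Value = 56
Final answer: 56


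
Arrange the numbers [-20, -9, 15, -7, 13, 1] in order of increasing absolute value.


Compute absolute values:
  |-20| = 20
  |-9| = 9
  |15| = 15
  |-7| = 7
  |13| = 13
  |1| = 1
Absolute values in increasing order: 1 < 7 < 9 < 13 < 15 < 20
Listing the original numbers in that order gives the answer.
Final answer: [1, -7, -9, 13, 15, -20]


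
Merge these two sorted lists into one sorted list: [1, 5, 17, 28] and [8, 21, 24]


List A: [1, 5, 17, 28]
List B: [8, 21, 24]
Repeatedly compare the front elements and take the smaller:
  1 vs 8 -> take 1
  5 vs 8 -> take 5
  17 vs 8 -> take 8
  17 vs 21 -> take 17
  28 vs 21 -> take 21
  28 vs 24 -> take 24
  B is exhausted; append the rest of A: [28]
Final answer: [1, 5, 8, 17, 21, 24, 28]


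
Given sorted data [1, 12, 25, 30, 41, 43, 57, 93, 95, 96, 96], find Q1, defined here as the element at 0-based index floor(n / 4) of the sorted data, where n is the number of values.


The list has n = 11 elements.
Q1 index = floor(11 / 4) = floor(2.75) = 2
Counting from index 0 in the sorted data, the element at index 2 is 25.
Final answer: 25


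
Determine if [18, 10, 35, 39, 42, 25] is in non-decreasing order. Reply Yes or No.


Check consecutive pairs:
  18 <= 10? False
  10 <= 35? True
  35 <= 39? True
  39 <= 42? True
  42 <= 25? False
2 consecutive pair(s) are out of order, so the list is not sorted.
Final answer: No


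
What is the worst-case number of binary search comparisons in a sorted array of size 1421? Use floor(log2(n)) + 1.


Binary search halves the search space each step.
Maximum comparisons = floor(log2(1421)) + 1
log2(1421) = 10.4727
floor(log2(1421)) = 10, so 10 + 1 = 11
Final answer: 11


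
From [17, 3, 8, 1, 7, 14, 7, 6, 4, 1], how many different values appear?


List all unique values:
Distinct values: [1, 3, 4, 6, 7, 8, 14, 17]
Count = 8
Final answer: 8


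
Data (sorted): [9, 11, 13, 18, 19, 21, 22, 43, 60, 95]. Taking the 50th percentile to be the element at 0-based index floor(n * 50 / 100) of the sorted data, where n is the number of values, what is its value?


The dataset has n = 10 elements.
Index = floor(10 * 50 / 100) = floor(500 / 100) = floor(5) = 5
Counting from index 0 in the sorted data, the element at index 5 is 21.
Final answer: 21


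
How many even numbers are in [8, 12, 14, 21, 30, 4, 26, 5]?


Check each element:
  8 is even
  12 is even
  14 is even
  21 is odd
  30 is even
  4 is even
  26 is even
  5 is odd
Evens: [8, 12, 14, 30, 4, 26]
Count of evens = 6
Final answer: 6


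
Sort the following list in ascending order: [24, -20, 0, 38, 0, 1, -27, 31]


Original list: [24, -20, 0, 38, 0, 1, -27, 31]
Repeatedly take the smallest remaining element:
  Remaining [24, -20, 0, 38, 0, 1, -27, 31] -> smallest is -27
  Remaining [24, -20, 0, 38, 0, 1, 31] -> smallest is -20
  Remaining [24, 0, 38, 0, 1, 31] -> smallest is 0
  Remaining [24, 38, 0, 1, 31] -> smallest is 0
  Remaining [24, 38, 1, 31] -> smallest is 1
  Remaining [24, 38, 31] -> smallest is 24
  Remaining [38, 31] -> smallest is 31
  Remaining [38] -> smallest is 38
Collecting the picks in order gives the sorted list.
Final answer: [-27, -20, 0, 0, 1, 24, 31, 38]


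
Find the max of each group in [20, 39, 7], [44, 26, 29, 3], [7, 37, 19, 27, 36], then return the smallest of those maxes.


Find max of each group:
  Group 1: [20, 39, 7] -> max = 39
  Group 2: [44, 26, 29, 3] -> max = 44
  Group 3: [7, 37, 19, 27, 36] -> max = 37
Maxes: [39, 44, 37]
Minimum of maxes = 37
Final answer: 37


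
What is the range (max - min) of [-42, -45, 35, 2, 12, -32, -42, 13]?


Maximum value: 35
Minimum value: -45
Range = 35 - (-45) = 80
Final answer: 80


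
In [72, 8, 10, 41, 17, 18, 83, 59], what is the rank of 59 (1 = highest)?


Sort descending: [83, 72, 59, 41, 18, 17, 10, 8]
Find 59 in the sorted list.
59 is at position 3.
Final answer: 3


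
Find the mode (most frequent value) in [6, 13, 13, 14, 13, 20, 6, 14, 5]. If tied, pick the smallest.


Count the frequency of each value:
  5 appears 1 time(s)
  6 appears 2 time(s)
  13 appears 3 time(s)
  14 appears 2 time(s)
  20 appears 1 time(s)
Maximum frequency is 3.
Only 13 reaches that frequency, so it is the mode.
Final answer: 13


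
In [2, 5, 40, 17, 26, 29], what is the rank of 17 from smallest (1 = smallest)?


Sort ascending: [2, 5, 17, 26, 29, 40]
Find 17 in the sorted list.
17 is at position 3 (1-indexed).
Final answer: 3


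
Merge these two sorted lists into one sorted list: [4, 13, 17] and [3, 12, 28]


List A: [4, 13, 17]
List B: [3, 12, 28]
Repeatedly compare the front elements and take the smaller:
  4 vs 3 -> take 3
  4 vs 12 -> take 4
  13 vs 12 -> take 12
  13 vs 28 -> take 13
  17 vs 28 -> take 17
  A is exhausted; append the rest of B: [28]
Final answer: [3, 4, 12, 13, 17, 28]


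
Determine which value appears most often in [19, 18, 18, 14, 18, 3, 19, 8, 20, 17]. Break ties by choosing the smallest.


Count the frequency of each value:
  3 appears 1 time(s)
  8 appears 1 time(s)
  14 appears 1 time(s)
  17 appears 1 time(s)
  18 appears 3 time(s)
  19 appears 2 time(s)
  20 appears 1 time(s)
Maximum frequency is 3.
Only 18 reaches that frequency, so it is the mode.
Final answer: 18


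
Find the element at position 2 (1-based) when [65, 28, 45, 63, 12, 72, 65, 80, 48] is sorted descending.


Sort descending: [80, 72, 65, 65, 63, 48, 45, 28, 12]
The 2nd element (1-indexed) is at index 1.
Value = 72
Final answer: 72


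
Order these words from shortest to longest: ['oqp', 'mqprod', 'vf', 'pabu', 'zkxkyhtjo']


Compute lengths:
  'oqp' has length 3
  'mqprod' has length 6
  'vf' has length 2
  'pabu' has length 4
  'zkxkyhtjo' has length 9
Lengths in increasing order: 2 < 3 < 4 < 6 < 9
Listing the words in that order gives the answer.
Final answer: ['vf', 'oqp', 'pabu', 'mqprod', 'zkxkyhtjo']
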